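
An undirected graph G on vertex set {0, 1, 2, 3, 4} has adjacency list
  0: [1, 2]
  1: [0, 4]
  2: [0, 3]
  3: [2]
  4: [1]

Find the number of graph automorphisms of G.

2

The degree sequence is [2, 2, 2, 1, 1]; the two degree-1 vertices 3 and 4 are the ends of a path, so G = P_5. The only nontrivial automorphism of a path is the end-to-end reflection, so Aut(G) ≅ Z_2.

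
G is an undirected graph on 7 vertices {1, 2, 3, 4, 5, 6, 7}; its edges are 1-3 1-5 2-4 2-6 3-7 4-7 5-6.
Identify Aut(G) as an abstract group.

D_7

Every vertex has degree 2 and the graph is connected, so G is the 7-cycle C_7. C_7 has 7 rotations and 7 reflections, so Aut(C_7) ≅ D_7 of order 14.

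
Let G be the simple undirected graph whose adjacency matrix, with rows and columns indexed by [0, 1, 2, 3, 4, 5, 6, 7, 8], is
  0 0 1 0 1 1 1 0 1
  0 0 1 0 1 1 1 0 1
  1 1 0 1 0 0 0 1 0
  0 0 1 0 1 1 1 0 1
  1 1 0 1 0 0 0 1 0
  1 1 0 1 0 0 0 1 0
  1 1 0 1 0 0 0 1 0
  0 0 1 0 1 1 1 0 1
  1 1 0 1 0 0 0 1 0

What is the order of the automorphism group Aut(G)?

2880

The vertices split by degree into {0, 1, 3, 7} (degree 5) and {2, 4, 5, 6, 8} (degree 4); every edge runs between the two parts, so G is the complete bipartite graph K_{4,5}. The parts have unequal sizes, so no automorphism swaps them; each part is permuted independently, giving S_4 × S_5 of order 4!·5! = 2880.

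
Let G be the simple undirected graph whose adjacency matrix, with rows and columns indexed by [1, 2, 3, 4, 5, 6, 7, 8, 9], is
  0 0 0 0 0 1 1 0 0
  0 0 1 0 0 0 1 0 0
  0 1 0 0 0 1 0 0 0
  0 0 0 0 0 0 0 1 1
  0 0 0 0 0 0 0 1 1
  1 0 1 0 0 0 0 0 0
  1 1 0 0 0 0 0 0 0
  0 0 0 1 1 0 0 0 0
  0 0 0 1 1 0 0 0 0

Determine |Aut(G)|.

80

G has two connected components, {1, 2, 3, 6, 7} and {4, 5, 8, 9}; each is 2-regular, so G = C_5 ⊔ C_4. No automorphism exchanges components of different sizes, hence Aut(G) is the direct product D_5 × D_4, order 80.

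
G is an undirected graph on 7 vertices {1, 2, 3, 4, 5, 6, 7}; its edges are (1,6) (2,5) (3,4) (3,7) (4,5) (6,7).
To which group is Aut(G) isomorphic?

The degree sequence is [1, 1, 2, 2, 2, 2, 2]; the two degree-1 vertices 1 and 2 are the ends of a path, so G = P_7. The only nontrivial automorphism of a path is the end-to-end reflection, so Aut(G) ≅ Z_2.

Z_2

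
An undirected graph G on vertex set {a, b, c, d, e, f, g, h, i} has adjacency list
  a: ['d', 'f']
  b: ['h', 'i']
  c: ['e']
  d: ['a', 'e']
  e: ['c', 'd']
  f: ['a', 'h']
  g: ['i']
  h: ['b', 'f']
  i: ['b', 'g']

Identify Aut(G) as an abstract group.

Z_2

The degree sequence is [2, 2, 1, 2, 2, 2, 1, 2, 2]; the two degree-1 vertices c and g are the ends of a path, so G = P_9. A path has exactly one nontrivial symmetry — reversal — giving Aut(G) of order 2.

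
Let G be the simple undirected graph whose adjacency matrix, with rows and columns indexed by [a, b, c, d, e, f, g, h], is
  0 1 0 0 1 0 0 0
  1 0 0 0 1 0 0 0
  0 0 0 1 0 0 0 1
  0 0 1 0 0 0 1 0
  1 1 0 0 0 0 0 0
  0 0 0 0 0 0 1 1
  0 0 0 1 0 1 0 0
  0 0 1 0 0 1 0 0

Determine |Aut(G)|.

60

G has two connected components, {c, d, f, g, h} and {a, b, e}; each is 2-regular, so G = C_5 ⊔ C_3. The components are non-isomorphic (different sizes), so Aut(G) = Aut(C_3) × Aut(C_5) = D_3 × D_5 of order 6·10 = 60.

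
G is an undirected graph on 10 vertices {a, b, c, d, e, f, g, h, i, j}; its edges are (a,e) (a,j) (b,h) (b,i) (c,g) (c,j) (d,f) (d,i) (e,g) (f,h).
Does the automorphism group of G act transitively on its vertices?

G has two connected components, {b, d, f, h, i} and {a, c, e, g, j}; each is 2-regular, so G = C_5 ⊔ C_5. With two isomorphic components, Aut(G) = Aut(C_5) ≀ S_2 = (D_5 × D_5) ⋊ Z_2: permute each cycle by D_5, then optionally swap the two cycles. Order 2·(2·5)² = 200. Under this action every vertex can be carried to every other, so G is vertex-transitive.

Yes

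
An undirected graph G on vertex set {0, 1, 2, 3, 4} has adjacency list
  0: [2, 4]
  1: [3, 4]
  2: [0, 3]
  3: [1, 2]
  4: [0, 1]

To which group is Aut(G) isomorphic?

G is 2-regular and connected on 5 vertices, i.e. the cycle C_5. C_5 has 5 rotations and 5 reflections, so Aut(C_5) ≅ D_5 of order 10.

the dihedral group of order 10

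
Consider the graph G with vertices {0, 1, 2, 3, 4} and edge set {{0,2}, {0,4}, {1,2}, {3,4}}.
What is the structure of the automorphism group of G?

The degree sequence is [2, 1, 2, 1, 2]; the two degree-1 vertices 1 and 3 are the ends of a path, so G = P_5. The only nontrivial automorphism of a path is the end-to-end reflection, so Aut(G) ≅ Z_2.

C_2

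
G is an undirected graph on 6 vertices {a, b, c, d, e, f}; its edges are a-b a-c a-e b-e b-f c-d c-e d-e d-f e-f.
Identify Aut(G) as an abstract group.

Vertex e is the unique vertex of degree 5; the remaining 5 vertices each have degree 3 and induce a cycle, so G is the wheel on 6 vertices with hub e. With the hub fixed, the remaining symmetry is that of the rim cycle C_5, giving the dihedral group D_5.

D_5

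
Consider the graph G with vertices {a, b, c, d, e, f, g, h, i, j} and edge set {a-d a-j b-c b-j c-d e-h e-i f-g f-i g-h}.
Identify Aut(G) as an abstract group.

G has two connected components, {a, b, c, d, j} and {e, f, g, h, i}; each is 2-regular, so G = C_5 ⊔ C_5. Aut of a disjoint union of two copies of C_5 is the wreath product D_5 ≀ Z_2, of order 2·10² = 200.

D_5 ≀ Z_2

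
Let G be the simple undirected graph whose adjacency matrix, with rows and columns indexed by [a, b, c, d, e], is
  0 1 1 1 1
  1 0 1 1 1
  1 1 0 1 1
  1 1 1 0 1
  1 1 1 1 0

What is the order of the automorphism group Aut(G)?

120

Every vertex has degree 4, so G is the complete graph K_5. Any permutation of the 5 vertices preserves K_5, so Aut(K_5) = S_5 of order 5! = 120.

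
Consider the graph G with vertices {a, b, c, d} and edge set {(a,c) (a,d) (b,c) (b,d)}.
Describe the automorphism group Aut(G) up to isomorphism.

the dihedral group of order 8

G is 2-regular and connected on 4 vertices, i.e. the cycle C_4. C_4 has 4 rotations and 4 reflections, so Aut(C_4) ≅ D_4 of order 8.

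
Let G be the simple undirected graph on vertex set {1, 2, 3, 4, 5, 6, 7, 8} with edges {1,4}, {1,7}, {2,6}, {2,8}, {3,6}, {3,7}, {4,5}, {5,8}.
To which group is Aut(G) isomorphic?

G is 2-regular and connected on 8 vertices, i.e. the cycle C_8. The automorphisms of the 8-cycle are exactly the symmetries of a regular 8-gon: the dihedral group D_8, |D_8| = 16.

the dihedral group of order 16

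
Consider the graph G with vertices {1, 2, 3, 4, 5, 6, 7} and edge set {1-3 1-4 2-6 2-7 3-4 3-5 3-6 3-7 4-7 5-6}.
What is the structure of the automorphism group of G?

The degree sequence is [2, 2, 5, 3, 2, 3, 3]. Checking the degree-preserving permutations of the vertex set shows that none except the identity preserves every edge, so Aut(G) is trivial.

1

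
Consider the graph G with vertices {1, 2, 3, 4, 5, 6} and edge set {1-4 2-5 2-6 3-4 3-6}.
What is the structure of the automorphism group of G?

Z_2

The degree sequence is [1, 2, 2, 2, 1, 2]; the two degree-1 vertices 1 and 5 are the ends of a path, so G = P_6. A path has exactly one nontrivial symmetry — reversal — giving Aut(G) of order 2.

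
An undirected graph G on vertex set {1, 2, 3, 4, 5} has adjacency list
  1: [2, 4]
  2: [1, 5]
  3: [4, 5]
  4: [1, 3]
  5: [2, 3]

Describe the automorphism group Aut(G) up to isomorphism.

D_5

Every vertex has degree 2 and the graph is connected, so G is the 5-cycle C_5. C_5 has 5 rotations and 5 reflections, so Aut(C_5) ≅ D_5 of order 10.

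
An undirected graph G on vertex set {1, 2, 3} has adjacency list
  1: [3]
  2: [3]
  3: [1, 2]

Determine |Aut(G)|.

2

The degree sequence is [1, 1, 2]; the two degree-1 vertices 1 and 2 are the ends of a path, so G = P_3. The only nontrivial automorphism of a path is the end-to-end reflection, so Aut(G) ≅ Z_2.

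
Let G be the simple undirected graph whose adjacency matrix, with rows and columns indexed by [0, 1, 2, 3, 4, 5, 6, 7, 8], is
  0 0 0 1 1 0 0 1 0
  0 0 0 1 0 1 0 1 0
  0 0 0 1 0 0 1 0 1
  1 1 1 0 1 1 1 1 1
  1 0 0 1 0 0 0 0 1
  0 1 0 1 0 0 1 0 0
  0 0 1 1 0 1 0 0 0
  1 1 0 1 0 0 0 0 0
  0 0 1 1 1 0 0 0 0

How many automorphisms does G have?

Vertex 3 is the unique vertex of degree 8; the remaining 8 vertices each have degree 3 and induce a cycle, so G is the wheel on 9 vertices with hub 3. Every automorphism fixes the hub and acts on the rim 8-cycle, so Aut(G) ≅ Aut(C_8) = D_8 of order 16.

16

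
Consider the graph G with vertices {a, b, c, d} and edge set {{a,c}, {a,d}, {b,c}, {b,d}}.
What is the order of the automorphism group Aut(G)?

8

G is 2-regular and bipartite with parts {a, b} and {c, d} (each part is independent and every cross-pair is an edge), so G = K_{2,2}. Aut(K_{2,2}) is the wreath product S_2 ≀ Z_2: permute within each part, then optionally swap the parts; |Aut| = 2·(2!)² = 8.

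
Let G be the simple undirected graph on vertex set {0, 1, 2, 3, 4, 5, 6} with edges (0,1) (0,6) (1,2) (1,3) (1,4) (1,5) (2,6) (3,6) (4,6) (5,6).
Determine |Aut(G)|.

The vertices split by degree into {1, 6} (degree 5) and {0, 2, 3, 4, 5} (degree 2); every edge runs between the two parts, so G is the complete bipartite graph K_{2,5}. Automorphisms preserve the bipartition setwise (since the parts differ in size) and act as S_2 × S_5 within it; |Aut| = 240.

240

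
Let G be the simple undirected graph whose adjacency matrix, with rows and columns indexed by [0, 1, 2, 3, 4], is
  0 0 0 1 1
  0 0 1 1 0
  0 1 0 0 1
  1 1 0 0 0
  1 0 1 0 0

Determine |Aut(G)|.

G is 2-regular and connected on 5 vertices, i.e. the cycle C_5. C_5 has 5 rotations and 5 reflections, so Aut(C_5) ≅ D_5 of order 10.

10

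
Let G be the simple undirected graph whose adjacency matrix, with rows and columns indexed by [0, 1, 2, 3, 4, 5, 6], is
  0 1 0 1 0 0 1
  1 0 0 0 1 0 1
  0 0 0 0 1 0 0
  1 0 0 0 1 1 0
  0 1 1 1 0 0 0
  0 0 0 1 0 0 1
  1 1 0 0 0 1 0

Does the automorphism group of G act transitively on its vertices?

Vertex 2 is the only vertex of degree 1, so every automorphism fixes it; G is not vertex-transitive.

No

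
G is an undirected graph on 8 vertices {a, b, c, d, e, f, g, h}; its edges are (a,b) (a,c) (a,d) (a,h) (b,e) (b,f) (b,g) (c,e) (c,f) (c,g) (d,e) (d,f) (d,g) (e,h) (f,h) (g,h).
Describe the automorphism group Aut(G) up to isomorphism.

(S_4 × S_4) ⋊ Z_2

G is 4-regular and bipartite with parts {a, e, f, g} and {b, c, d, h} (each part is independent and every cross-pair is an edge), so G = K_{4,4}. Aut(K_{4,4}) is the wreath product S_4 ≀ Z_2: permute within each part, then optionally swap the parts; |Aut| = 2·(4!)² = 1152.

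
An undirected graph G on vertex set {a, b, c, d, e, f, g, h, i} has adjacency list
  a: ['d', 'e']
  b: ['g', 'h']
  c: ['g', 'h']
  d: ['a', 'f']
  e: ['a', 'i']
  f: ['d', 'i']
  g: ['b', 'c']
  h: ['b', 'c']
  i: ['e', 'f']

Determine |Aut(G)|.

80

G has two connected components, {a, d, e, f, i} and {b, c, g, h}; each is 2-regular, so G = C_5 ⊔ C_4. The components are non-isomorphic (different sizes), so Aut(G) = Aut(C_4) × Aut(C_5) = D_4 × D_5 of order 8·10 = 80.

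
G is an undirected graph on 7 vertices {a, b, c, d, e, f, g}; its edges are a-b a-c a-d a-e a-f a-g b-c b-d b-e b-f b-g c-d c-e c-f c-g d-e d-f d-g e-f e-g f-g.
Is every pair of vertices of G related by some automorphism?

Every vertex has degree 6, so G is the complete graph K_7. Any permutation of the 7 vertices preserves K_7, so Aut(K_7) = S_7 of order 7! = 5040. This group acts transitively on the 7 vertices.

Yes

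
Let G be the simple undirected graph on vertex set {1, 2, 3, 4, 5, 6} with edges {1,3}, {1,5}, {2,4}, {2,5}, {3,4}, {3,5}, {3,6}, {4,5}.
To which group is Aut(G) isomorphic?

{e}

Degrees alone do not determine every vertex (e.g. 1 and 2 both have degree 2), but their neighbour-degree multisets differ: N(1) has degrees [4, 4] while N(2) has degrees [3, 4]. Repeating this refinement separates all vertices, so the only automorphism is the identity.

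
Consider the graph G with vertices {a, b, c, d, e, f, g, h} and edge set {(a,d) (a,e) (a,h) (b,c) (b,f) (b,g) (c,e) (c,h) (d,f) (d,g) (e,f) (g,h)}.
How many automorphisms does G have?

G is 3-regular and bipartite on 2^3 = 8 vertices with girth 4; it is the hypercube graph Q_3. The symmetry group of the 3-cube is the hyperoctahedral group B_3 = Z_2 ≀ S_3, of order 2^3·3! = 48.

48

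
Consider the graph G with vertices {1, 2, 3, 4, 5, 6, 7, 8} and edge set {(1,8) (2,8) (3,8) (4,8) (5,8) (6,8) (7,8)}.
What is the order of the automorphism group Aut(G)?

5040

Vertex 8 has degree 7 and every other vertex has degree 1, so G is the star K_{1,7} with centre 8. The 7 leaves are pairwise interchangeable while the centre is fixed, giving Aut(G) = S_7.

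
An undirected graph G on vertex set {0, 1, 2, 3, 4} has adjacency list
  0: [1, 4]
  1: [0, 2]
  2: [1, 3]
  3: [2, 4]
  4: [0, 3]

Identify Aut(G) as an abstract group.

the dihedral group of order 10

G is 2-regular and connected on 5 vertices, i.e. the cycle C_5. C_5 has 5 rotations and 5 reflections, so Aut(C_5) ≅ D_5 of order 10.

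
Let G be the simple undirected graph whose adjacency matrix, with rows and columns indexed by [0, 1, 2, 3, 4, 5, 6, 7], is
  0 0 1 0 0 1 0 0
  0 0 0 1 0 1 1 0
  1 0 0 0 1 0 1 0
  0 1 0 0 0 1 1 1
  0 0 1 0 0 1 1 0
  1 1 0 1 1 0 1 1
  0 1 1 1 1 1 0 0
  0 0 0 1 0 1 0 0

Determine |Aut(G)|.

1

Degrees alone do not determine every vertex (e.g. 0 and 7 both have degree 2), but their neighbour-degree multisets differ: N(0) has degrees [3, 6] while N(7) has degrees [4, 6]. Repeating this refinement separates all vertices, so the only automorphism is the identity.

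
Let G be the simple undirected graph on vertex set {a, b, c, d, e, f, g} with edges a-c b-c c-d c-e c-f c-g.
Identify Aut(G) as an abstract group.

Vertex c has degree 6 and every other vertex has degree 1, so G is the star K_{1,6} with centre c. Any automorphism fixes the centre and permutes the 6 leaves freely, so Aut(G) ≅ S_6 of order 6! = 720.

S_6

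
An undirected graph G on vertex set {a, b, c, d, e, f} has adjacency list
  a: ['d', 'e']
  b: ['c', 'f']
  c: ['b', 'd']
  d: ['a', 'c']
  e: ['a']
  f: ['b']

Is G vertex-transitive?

Automorphisms preserve degree, but G has vertices of degree 1 and vertices of degree 2; no automorphism maps one to the other, so G is not vertex-transitive.

No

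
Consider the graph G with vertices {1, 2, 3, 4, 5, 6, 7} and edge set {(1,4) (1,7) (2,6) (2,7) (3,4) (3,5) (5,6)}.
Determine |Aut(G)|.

Every vertex has degree 2 and the graph is connected, so G is the 7-cycle C_7. The automorphisms of the 7-cycle are exactly the symmetries of a regular 7-gon: the dihedral group D_7, |D_7| = 14.

14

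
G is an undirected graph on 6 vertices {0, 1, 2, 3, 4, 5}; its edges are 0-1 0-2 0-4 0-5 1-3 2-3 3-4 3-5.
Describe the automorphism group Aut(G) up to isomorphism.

The vertices split by degree into {0, 3} (degree 4) and {1, 2, 4, 5} (degree 2); every edge runs between the two parts, so G is the complete bipartite graph K_{2,4}. The parts have unequal sizes, so no automorphism swaps them; each part is permuted independently, giving S_2 × S_4 of order 2!·4! = 48.

S_2 × S_4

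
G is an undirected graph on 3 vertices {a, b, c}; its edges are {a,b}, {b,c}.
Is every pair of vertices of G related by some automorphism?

No

Vertex b is the only vertex of degree 2, so every automorphism fixes it; G is not vertex-transitive.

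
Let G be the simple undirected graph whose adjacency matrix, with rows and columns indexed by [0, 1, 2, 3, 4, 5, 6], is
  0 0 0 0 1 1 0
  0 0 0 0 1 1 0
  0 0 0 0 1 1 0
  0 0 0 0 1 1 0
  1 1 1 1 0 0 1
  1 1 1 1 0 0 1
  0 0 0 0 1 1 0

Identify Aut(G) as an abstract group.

S_5 × S_2

The vertices split by degree into {4, 5} (degree 5) and {0, 1, 2, 3, 6} (degree 2); every edge runs between the two parts, so G is the complete bipartite graph K_{2,5}. Automorphisms preserve the bipartition setwise (since the parts differ in size) and act as S_5 × S_2 within it; |Aut| = 240.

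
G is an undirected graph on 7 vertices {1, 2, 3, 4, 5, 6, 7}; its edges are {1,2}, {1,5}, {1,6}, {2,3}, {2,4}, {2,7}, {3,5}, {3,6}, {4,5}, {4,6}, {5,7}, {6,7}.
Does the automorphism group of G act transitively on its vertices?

No

Automorphisms preserve degree, but G has vertices of degree 3 and vertices of degree 4; no automorphism maps one to the other, so G is not vertex-transitive.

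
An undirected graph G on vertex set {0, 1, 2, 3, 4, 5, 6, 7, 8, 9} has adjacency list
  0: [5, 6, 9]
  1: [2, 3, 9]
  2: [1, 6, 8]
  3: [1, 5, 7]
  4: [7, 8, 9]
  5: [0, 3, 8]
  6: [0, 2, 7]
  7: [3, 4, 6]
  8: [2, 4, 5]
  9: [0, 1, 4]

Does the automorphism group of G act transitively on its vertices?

G is 3-regular on 10 vertices with no triangles and no 4-cycles (girth 5): this is the Petersen graph. Viewing the Petersen graph as the Kneser graph K(5,2) — vertices are 2-subsets of {1,…,5}, edges join disjoint pairs — its automorphisms are exactly the permutations of the 5-element set, so Aut ≅ S_5 of order 120. Under this action every vertex can be carried to every other, so G is vertex-transitive.

Yes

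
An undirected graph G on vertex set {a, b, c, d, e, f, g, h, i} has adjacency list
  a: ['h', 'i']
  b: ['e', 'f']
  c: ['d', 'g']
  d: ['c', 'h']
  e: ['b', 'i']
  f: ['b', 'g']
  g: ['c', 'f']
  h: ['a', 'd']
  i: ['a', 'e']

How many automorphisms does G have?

Every vertex has degree 2 and the graph is connected, so G is the 9-cycle C_9. The automorphisms of the 9-cycle are exactly the symmetries of a regular 9-gon: the dihedral group D_9, |D_9| = 18.

18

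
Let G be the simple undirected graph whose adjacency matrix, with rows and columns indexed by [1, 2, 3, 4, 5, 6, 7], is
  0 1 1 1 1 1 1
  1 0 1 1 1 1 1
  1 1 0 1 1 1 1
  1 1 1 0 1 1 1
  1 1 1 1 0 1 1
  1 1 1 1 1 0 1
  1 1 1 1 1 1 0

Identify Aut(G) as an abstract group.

Every vertex has degree 6, so G is the complete graph K_7. Every bijection on the vertex set is an automorphism of K_7; hence Aut(K_7) ≅ S_7, order 5040.

S_7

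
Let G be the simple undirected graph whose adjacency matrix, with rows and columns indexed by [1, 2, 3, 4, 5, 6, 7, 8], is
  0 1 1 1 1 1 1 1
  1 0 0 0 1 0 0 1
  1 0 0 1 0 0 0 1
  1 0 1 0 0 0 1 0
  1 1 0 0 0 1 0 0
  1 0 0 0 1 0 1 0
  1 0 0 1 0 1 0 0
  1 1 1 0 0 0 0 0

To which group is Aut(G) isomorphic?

Vertex 1 is the unique vertex of degree 7; the remaining 7 vertices each have degree 3 and induce a cycle, so G is the wheel on 8 vertices with hub 1. With the hub fixed, the remaining symmetry is that of the rim cycle C_7, giving the dihedral group D_7.

the dihedral group of order 14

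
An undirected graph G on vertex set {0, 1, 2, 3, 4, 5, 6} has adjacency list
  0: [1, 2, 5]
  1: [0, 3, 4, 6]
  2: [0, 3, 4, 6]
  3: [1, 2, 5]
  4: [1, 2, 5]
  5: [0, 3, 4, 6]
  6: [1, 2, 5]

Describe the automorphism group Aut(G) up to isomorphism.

The vertices split by degree into {1, 2, 5} (degree 4) and {0, 3, 4, 6} (degree 3); every edge runs between the two parts, so G is the complete bipartite graph K_{3,4}. The parts have unequal sizes, so no automorphism swaps them; each part is permuted independently, giving S_4 × S_3 of order 4!·3! = 144.

S_4 × S_3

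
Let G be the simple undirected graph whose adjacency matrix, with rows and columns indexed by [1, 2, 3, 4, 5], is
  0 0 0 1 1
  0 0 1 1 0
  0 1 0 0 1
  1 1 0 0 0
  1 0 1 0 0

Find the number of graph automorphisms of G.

Every vertex has degree 2 and the graph is connected, so G is the 5-cycle C_5. C_5 has 5 rotations and 5 reflections, so Aut(C_5) ≅ D_5 of order 10.

10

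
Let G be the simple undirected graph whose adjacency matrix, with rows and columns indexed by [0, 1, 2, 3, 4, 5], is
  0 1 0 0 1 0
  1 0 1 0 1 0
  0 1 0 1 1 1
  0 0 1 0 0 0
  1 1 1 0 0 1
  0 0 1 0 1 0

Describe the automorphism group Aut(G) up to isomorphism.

Degrees alone do not determine every vertex (e.g. 0 and 5 both have degree 2), but their neighbour-degree multisets differ: N(0) has degrees [3, 4] while N(5) has degrees [4, 4]. Repeating this refinement separates all vertices, so the only automorphism is the identity.

{e}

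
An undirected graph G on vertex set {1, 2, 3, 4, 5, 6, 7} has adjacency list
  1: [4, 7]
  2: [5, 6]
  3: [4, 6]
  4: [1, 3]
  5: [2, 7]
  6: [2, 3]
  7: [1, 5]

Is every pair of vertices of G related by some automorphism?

Yes

G is 2-regular and connected on 7 vertices, i.e. the cycle C_7. C_7 has 7 rotations and 7 reflections, so Aut(C_7) ≅ D_7 of order 14. This group acts transitively on the 7 vertices.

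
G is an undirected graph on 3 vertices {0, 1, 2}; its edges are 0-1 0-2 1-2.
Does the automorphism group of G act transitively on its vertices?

Yes

All 3 vertices are pairwise adjacent: G = K_3. Any permutation of the 3 vertices preserves K_3, so Aut(K_3) = S_3 of order 3! = 6. Under this action every vertex can be carried to every other, so G is vertex-transitive.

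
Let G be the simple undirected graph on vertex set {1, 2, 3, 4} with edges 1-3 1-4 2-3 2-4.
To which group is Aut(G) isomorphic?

D_4

G is 2-regular and connected on 4 vertices, i.e. the cycle C_4. C_4 has 4 rotations and 4 reflections, so Aut(C_4) ≅ D_4 of order 8.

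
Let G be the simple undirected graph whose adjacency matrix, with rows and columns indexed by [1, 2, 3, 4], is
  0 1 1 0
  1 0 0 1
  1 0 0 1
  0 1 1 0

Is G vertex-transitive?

G is 2-regular and connected on 4 vertices, i.e. the cycle C_4. C_4 has 4 rotations and 4 reflections, so Aut(C_4) ≅ D_4 of order 8. Under this action every vertex can be carried to every other, so G is vertex-transitive.

Yes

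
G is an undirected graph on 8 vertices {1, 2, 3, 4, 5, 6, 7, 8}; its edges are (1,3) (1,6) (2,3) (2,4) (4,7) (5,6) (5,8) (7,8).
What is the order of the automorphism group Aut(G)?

Every vertex has degree 2 and the graph is connected, so G is the 8-cycle C_8. The automorphisms of the 8-cycle are exactly the symmetries of a regular 8-gon: the dihedral group D_8, |D_8| = 16.

16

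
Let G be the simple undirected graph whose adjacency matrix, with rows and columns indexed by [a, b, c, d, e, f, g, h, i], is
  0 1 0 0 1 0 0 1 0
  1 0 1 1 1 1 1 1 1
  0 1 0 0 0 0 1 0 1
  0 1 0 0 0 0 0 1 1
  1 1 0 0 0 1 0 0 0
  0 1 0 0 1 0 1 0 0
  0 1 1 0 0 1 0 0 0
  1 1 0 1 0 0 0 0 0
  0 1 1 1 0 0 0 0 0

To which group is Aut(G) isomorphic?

Vertex b is the unique vertex of degree 8; the remaining 8 vertices each have degree 3 and induce a cycle, so G is the wheel on 9 vertices with hub b. Every automorphism fixes the hub and acts on the rim 8-cycle, so Aut(G) ≅ Aut(C_8) = D_8 of order 16.

the dihedral group of order 16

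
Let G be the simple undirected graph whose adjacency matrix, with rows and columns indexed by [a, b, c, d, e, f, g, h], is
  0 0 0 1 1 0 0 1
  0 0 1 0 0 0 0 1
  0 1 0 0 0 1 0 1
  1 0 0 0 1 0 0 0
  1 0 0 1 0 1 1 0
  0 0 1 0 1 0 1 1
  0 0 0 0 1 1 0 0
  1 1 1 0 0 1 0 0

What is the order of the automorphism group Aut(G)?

1

The degree sequence is [3, 2, 3, 2, 4, 4, 2, 4]. Checking the degree-preserving permutations of the vertex set shows that none except the identity preserves every edge, so Aut(G) is trivial.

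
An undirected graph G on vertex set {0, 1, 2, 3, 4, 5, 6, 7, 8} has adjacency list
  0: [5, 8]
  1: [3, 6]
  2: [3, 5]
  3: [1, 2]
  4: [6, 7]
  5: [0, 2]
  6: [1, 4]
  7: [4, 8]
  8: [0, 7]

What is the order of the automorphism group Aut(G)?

18

Every vertex has degree 2 and the graph is connected, so G is the 9-cycle C_9. C_9 has 9 rotations and 9 reflections, so Aut(C_9) ≅ D_9 of order 18.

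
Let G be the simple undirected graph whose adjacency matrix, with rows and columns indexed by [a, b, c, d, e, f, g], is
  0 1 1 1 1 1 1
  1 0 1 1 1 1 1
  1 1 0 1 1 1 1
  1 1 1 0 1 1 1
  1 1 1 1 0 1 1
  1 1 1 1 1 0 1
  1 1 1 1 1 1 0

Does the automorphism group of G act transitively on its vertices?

Every vertex has degree 6, so G is the complete graph K_7. Any permutation of the 7 vertices preserves K_7, so Aut(K_7) = S_7 of order 7! = 5040. Under this action every vertex can be carried to every other, so G is vertex-transitive.

Yes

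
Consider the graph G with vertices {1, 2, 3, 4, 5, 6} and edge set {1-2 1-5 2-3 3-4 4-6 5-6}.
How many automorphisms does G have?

G is 2-regular and connected on 6 vertices, i.e. the cycle C_6. The automorphisms of the 6-cycle are exactly the symmetries of a regular 6-gon: the dihedral group D_6, |D_6| = 12.

12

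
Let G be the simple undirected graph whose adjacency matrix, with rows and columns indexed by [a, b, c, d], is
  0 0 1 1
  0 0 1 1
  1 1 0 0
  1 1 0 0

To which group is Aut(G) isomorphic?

D_4

G is 2-regular and connected on 4 vertices, i.e. the cycle C_4. The automorphisms of the 4-cycle are exactly the symmetries of a regular 4-gon: the dihedral group D_4, |D_4| = 8.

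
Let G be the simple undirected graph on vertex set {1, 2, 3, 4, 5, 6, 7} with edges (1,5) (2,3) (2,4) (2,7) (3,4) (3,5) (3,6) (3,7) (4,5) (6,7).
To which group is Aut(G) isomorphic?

The degree sequence is [1, 3, 5, 3, 3, 2, 3]. Checking the degree-preserving permutations of the vertex set shows that none except the identity preserves every edge, so Aut(G) is trivial.

1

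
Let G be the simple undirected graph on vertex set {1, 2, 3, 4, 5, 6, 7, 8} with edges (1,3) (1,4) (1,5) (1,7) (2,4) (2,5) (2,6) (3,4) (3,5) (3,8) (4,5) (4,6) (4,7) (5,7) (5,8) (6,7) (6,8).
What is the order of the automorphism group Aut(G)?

1

The degree sequence is [4, 3, 4, 6, 6, 4, 4, 3]. Checking the degree-preserving permutations of the vertex set shows that none except the identity preserves every edge, so Aut(G) is trivial.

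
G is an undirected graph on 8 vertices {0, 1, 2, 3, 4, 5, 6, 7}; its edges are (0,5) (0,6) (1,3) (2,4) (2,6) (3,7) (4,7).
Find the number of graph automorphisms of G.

2

The degree sequence is [2, 1, 2, 2, 2, 1, 2, 2]; the two degree-1 vertices 1 and 5 are the ends of a path, so G = P_8. The only nontrivial automorphism of a path is the end-to-end reflection, so Aut(G) ≅ Z_2.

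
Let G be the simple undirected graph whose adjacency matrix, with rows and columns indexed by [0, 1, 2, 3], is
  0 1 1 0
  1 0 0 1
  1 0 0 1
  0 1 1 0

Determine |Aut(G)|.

8

Every vertex has degree 2 and the graph is connected, so G is the 4-cycle C_4. C_4 has 4 rotations and 4 reflections, so Aut(C_4) ≅ D_4 of order 8.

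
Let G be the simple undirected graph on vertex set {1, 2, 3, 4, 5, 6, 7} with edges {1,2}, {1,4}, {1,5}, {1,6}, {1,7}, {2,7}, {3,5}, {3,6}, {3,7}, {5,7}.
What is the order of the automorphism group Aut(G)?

Degrees alone do not determine every vertex (e.g. 2 and 6 both have degree 2), but their neighbour-degree multisets differ: N(2) has degrees [4, 5] while N(6) has degrees [3, 5]. Repeating this refinement separates all vertices, so the only automorphism is the identity.

1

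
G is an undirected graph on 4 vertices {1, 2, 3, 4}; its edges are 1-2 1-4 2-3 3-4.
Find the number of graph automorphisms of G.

G is 2-regular and bipartite with parts {1, 3} and {2, 4} (each part is independent and every cross-pair is an edge), so G = K_{2,2}. Each part can be permuted independently (S_2 × S_2) and the two equal-size parts can also be swapped, giving (S_2 × S_2) ⋊ Z_2 of order 2·(2!)² = 8.

8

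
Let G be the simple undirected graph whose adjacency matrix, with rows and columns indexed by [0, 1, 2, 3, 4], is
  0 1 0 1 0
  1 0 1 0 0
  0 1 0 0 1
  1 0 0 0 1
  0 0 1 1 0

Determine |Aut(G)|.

G is 2-regular and connected on 5 vertices, i.e. the cycle C_5. The automorphisms of the 5-cycle are exactly the symmetries of a regular 5-gon: the dihedral group D_5, |D_5| = 10.

10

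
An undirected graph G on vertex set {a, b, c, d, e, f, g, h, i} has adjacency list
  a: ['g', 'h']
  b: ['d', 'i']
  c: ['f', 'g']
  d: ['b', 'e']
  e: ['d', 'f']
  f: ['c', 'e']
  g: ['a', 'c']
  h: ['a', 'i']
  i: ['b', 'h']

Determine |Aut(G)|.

18

Every vertex has degree 2 and the graph is connected, so G is the 9-cycle C_9. The automorphisms of the 9-cycle are exactly the symmetries of a regular 9-gon: the dihedral group D_9, |D_9| = 18.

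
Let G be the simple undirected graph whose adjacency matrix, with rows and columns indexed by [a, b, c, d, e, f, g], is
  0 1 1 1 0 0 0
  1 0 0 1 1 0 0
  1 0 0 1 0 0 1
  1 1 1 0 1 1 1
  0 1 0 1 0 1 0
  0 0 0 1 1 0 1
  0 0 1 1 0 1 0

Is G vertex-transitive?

No

Vertex d is the only vertex of degree 6, so every automorphism fixes it; G is not vertex-transitive.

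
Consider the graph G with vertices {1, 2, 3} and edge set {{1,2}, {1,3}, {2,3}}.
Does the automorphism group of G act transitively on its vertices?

Yes

All 3 vertices are pairwise adjacent: G = K_3. Any permutation of the 3 vertices preserves K_3, so Aut(K_3) = S_3 of order 3! = 6. Under this action every vertex can be carried to every other, so G is vertex-transitive.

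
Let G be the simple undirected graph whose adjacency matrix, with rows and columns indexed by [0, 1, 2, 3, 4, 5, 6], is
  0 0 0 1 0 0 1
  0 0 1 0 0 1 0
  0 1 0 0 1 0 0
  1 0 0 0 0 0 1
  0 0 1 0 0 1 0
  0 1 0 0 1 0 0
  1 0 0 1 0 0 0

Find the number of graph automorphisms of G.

G has two connected components, {1, 2, 4, 5} and {0, 3, 6}; each is 2-regular, so G = C_4 ⊔ C_3. No automorphism exchanges components of different sizes, hence Aut(G) is the direct product D_3 × D_4, order 48.

48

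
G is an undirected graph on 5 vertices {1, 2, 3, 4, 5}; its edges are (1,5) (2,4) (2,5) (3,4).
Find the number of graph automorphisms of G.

2

The degree sequence is [1, 2, 1, 2, 2]; the two degree-1 vertices 1 and 3 are the ends of a path, so G = P_5. A path has exactly one nontrivial symmetry — reversal — giving Aut(G) of order 2.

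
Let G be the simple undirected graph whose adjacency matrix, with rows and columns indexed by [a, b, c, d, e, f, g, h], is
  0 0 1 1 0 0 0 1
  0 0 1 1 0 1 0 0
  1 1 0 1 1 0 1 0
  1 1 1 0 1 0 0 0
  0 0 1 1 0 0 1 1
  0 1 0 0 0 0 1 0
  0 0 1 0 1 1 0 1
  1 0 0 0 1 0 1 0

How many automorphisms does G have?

Degrees alone do not determine every vertex (e.g. a and b both have degree 3), but their neighbour-degree multisets differ: N(a) has degrees [3, 4, 5] while N(b) has degrees [2, 4, 5]. Repeating this refinement separates all vertices, so the only automorphism is the identity.

1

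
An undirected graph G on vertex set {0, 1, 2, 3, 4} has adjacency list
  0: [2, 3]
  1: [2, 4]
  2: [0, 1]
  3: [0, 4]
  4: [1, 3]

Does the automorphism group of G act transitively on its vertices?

Every vertex has degree 2 and the graph is connected, so G is the 5-cycle C_5. The automorphisms of the 5-cycle are exactly the symmetries of a regular 5-gon: the dihedral group D_5, |D_5| = 10. Under this action every vertex can be carried to every other, so G is vertex-transitive.

Yes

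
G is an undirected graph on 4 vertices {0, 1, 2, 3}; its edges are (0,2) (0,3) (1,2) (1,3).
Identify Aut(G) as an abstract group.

G is 2-regular and bipartite on 2^2 = 4 vertices with girth 4; it is the hypercube graph Q_2. Aut(Q_2) consists of the signed permutations of the 2 coordinate axes: 2! permutations times 2^2 sign flips, so |Aut| = 2^2·2! = 8.

the hyperoctahedral group B_2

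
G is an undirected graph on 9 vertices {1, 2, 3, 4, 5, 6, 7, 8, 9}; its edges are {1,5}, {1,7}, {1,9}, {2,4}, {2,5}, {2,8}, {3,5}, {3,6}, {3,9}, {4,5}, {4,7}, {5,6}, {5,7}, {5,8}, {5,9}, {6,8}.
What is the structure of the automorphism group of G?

Vertex 5 is the unique vertex of degree 8; the remaining 8 vertices each have degree 3 and induce a cycle, so G is the wheel on 9 vertices with hub 5. Every automorphism fixes the hub and acts on the rim 8-cycle, so Aut(G) ≅ Aut(C_8) = D_8 of order 16.

D_8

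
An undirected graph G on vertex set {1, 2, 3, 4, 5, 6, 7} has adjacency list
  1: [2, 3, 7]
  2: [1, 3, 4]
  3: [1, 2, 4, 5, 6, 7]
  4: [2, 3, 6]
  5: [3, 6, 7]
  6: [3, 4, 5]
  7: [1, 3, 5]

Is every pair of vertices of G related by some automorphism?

No

Vertex 3 is the only vertex of degree 6, so every automorphism fixes it; G is not vertex-transitive.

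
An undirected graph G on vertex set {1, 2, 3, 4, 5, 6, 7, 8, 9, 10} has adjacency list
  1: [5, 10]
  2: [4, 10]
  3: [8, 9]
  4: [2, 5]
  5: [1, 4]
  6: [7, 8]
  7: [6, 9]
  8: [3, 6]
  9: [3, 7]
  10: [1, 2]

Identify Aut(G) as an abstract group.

(D_5 × D_5) ⋊ Z_2

G has two connected components, {3, 6, 7, 8, 9} and {1, 2, 4, 5, 10}; each is 2-regular, so G = C_5 ⊔ C_5. With two isomorphic components, Aut(G) = Aut(C_5) ≀ S_2 = (D_5 × D_5) ⋊ Z_2: permute each cycle by D_5, then optionally swap the two cycles. Order 2·(2·5)² = 200.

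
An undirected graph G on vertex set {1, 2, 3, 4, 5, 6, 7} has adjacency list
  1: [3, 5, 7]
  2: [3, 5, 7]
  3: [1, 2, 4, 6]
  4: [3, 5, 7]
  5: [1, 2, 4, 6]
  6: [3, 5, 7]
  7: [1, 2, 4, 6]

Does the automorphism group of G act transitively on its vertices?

Automorphisms preserve degree, but G has vertices of degree 3 and vertices of degree 4; no automorphism maps one to the other, so G is not vertex-transitive.

No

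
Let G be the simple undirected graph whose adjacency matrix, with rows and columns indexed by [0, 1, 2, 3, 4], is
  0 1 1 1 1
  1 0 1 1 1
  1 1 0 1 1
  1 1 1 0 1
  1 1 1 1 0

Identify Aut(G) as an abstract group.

S_5

Every vertex has degree 4, so G is the complete graph K_5. Any permutation of the 5 vertices preserves K_5, so Aut(K_5) = S_5 of order 5! = 120.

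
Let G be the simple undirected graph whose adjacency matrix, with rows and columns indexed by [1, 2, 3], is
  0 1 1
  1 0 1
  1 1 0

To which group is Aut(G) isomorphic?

Every vertex has degree 2, so G is the complete graph K_3. Any permutation of the 3 vertices preserves K_3, so Aut(K_3) = S_3 of order 3! = 6.

the symmetric group on 3 letters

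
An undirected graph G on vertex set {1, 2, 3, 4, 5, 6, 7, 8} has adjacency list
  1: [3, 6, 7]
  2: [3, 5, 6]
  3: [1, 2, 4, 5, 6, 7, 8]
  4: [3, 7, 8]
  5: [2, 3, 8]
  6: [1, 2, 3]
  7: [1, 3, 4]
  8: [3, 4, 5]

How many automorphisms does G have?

14

Vertex 3 is the unique vertex of degree 7; the remaining 7 vertices each have degree 3 and induce a cycle, so G is the wheel on 8 vertices with hub 3. With the hub fixed, the remaining symmetry is that of the rim cycle C_7, giving the dihedral group D_7.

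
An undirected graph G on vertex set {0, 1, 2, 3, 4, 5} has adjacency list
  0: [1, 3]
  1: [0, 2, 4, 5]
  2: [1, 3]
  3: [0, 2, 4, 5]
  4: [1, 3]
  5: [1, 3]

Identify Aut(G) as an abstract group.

S_4 × S_2

The vertices split by degree into {1, 3} (degree 4) and {0, 2, 4, 5} (degree 2); every edge runs between the two parts, so G is the complete bipartite graph K_{2,4}. Automorphisms preserve the bipartition setwise (since the parts differ in size) and act as S_4 × S_2 within it; |Aut| = 48.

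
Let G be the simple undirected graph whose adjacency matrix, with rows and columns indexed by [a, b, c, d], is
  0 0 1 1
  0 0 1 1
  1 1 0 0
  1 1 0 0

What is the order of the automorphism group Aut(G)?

8

G is 2-regular and bipartite on 2^2 = 4 vertices with girth 4; it is the hypercube graph Q_2. The symmetry group of the 2-cube is the hyperoctahedral group B_2 = Z_2 ≀ S_2, of order 2^2·2! = 8.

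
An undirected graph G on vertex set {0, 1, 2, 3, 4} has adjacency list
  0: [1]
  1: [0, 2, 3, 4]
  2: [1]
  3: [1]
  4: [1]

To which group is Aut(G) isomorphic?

Vertex 1 has degree 4 and every other vertex has degree 1, so G is the star K_{1,4} with centre 1. Any automorphism fixes the centre and permutes the 4 leaves freely, so Aut(G) ≅ S_4 of order 4! = 24.

the symmetric group on 4 letters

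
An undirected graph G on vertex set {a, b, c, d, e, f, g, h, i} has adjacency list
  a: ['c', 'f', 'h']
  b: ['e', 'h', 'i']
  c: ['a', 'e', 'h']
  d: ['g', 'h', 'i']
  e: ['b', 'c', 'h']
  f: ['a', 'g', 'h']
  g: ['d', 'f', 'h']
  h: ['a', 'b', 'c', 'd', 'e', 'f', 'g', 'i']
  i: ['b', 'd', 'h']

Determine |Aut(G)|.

Vertex h is the unique vertex of degree 8; the remaining 8 vertices each have degree 3 and induce a cycle, so G is the wheel on 9 vertices with hub h. With the hub fixed, the remaining symmetry is that of the rim cycle C_8, giving the dihedral group D_8.

16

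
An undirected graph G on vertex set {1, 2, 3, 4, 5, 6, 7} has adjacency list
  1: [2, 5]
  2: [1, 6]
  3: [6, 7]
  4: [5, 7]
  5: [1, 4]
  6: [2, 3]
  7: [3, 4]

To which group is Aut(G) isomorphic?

Every vertex has degree 2 and the graph is connected, so G is the 7-cycle C_7. The automorphisms of the 7-cycle are exactly the symmetries of a regular 7-gon: the dihedral group D_7, |D_7| = 14.

the dihedral group of order 14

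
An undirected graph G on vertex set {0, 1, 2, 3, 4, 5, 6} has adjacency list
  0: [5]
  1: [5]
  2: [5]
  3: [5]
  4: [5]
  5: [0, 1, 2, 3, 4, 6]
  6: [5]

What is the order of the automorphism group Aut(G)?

720

Vertex 5 has degree 6 and every other vertex has degree 1, so G is the star K_{1,6} with centre 5. Any automorphism fixes the centre and permutes the 6 leaves freely, so Aut(G) ≅ S_6 of order 6! = 720.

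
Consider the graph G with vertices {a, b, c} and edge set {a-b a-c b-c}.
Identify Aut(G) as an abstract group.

the symmetric group on 3 letters

Every vertex has degree 2, so G is the complete graph K_3. Every bijection on the vertex set is an automorphism of K_3; hence Aut(K_3) ≅ S_3, order 6.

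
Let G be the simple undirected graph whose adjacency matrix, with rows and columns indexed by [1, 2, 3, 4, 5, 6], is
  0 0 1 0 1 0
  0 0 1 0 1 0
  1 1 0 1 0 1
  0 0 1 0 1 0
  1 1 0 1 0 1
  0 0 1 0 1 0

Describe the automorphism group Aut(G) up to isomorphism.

S_4 × S_2

The vertices split by degree into {3, 5} (degree 4) and {1, 2, 4, 6} (degree 2); every edge runs between the two parts, so G is the complete bipartite graph K_{2,4}. The parts have unequal sizes, so no automorphism swaps them; each part is permuted independently, giving S_4 × S_2 of order 4!·2! = 48.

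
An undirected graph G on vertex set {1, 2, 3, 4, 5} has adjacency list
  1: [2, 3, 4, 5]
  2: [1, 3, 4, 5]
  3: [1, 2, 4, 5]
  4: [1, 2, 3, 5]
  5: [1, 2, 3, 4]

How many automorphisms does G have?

Every vertex has degree 4, so G is the complete graph K_5. Any permutation of the 5 vertices preserves K_5, so Aut(K_5) = S_5 of order 5! = 120.

120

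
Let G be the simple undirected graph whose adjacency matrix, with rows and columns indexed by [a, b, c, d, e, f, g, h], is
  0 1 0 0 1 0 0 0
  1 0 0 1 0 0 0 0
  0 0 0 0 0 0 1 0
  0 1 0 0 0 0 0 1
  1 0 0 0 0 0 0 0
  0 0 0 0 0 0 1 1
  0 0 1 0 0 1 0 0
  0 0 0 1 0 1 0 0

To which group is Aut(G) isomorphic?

The degree sequence is [2, 2, 1, 2, 1, 2, 2, 2]; the two degree-1 vertices c and e are the ends of a path, so G = P_8. A path has exactly one nontrivial symmetry — reversal — giving Aut(G) of order 2.

Z_2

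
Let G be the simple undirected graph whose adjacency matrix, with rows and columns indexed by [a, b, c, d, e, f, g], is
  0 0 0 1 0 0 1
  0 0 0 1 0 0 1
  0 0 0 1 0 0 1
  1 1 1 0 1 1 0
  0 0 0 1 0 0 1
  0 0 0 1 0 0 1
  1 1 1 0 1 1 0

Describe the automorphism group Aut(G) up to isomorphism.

The vertices split by degree into {d, g} (degree 5) and {a, b, c, e, f} (degree 2); every edge runs between the two parts, so G is the complete bipartite graph K_{2,5}. Automorphisms preserve the bipartition setwise (since the parts differ in size) and act as S_2 × S_5 within it; |Aut| = 240.

S_2 × S_5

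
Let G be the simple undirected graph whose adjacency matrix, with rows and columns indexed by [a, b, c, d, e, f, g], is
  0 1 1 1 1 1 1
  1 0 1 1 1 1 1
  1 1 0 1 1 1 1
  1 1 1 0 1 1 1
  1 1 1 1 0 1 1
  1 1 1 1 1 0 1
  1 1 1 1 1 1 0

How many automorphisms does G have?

Every vertex has degree 6, so G is the complete graph K_7. Any permutation of the 7 vertices preserves K_7, so Aut(K_7) = S_7 of order 7! = 5040.

5040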